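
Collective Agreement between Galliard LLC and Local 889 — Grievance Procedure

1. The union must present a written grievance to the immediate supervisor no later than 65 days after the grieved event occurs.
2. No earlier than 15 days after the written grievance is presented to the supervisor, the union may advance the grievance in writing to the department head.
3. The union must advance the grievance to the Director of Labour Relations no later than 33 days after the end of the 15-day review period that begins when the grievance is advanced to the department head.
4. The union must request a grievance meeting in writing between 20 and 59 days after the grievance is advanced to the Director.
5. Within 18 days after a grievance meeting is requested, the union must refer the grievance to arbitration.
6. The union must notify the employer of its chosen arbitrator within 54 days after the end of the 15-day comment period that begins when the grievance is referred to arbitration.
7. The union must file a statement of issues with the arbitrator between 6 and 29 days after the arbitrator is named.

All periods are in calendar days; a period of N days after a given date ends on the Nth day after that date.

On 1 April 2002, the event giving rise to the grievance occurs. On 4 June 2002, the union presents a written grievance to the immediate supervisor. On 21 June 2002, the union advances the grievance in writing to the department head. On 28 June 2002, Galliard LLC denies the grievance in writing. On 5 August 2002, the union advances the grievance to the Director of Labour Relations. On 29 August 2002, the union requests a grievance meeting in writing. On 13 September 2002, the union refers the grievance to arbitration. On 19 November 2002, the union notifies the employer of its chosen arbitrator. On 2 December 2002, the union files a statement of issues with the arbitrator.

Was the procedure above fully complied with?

(1) due by 1 April 2002 + 65 days = 5 June 2002; 4 June 2002 is within that limit.
(2) permitted from 4 June 2002 + 15 days = 19 June 2002 onward; done 21 June 2002, after the minimum wait.
(3) due by 6 July 2002 + 33 days = 8 August 2002; completed 5 August 2002, before the deadline.
(4) the permitted window runs from 5 August 2002 + 20 = 25 August 2002 to 5 August 2002 + 59 = 3 October 2002; 29 August 2002 falls inside that range.
(5) due by 29 August 2002 + 18 days = 16 September 2002; 13 September 2002 is within that limit.
(6) due by 28 September 2002 + 54 days = 21 November 2002; completed 19 November 2002, before the deadline.
(7) the permitted window runs from 19 November 2002 + 6 = 25 November 2002 to 19 November 2002 + 29 = 18 December 2002; done 2 December 2002, which is between those dates.

Yes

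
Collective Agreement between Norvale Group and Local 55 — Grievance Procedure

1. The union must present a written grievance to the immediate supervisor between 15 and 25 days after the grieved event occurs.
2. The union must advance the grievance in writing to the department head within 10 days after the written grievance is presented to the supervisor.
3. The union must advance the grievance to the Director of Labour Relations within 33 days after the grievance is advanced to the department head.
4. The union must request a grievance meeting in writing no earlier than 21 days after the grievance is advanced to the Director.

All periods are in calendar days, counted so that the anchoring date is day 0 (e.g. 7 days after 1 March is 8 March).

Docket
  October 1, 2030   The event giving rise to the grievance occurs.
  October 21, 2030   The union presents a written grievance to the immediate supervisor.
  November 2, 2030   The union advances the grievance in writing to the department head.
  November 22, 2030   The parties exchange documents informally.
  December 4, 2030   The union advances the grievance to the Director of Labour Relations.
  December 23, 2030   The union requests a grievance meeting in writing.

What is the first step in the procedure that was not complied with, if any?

Step 1: the window is 15–25 days after October 1, 2030 (when the grieved event occurs), so October 16, 2030 through October 26, 2030; done October 21, 2030, which is between those dates.
Step 2: 10 days after October 21, 2030 (when the written grievance is presented to the supervisor) is October 31, 2030; done November 2, 2030 — 2 days late.

Step 2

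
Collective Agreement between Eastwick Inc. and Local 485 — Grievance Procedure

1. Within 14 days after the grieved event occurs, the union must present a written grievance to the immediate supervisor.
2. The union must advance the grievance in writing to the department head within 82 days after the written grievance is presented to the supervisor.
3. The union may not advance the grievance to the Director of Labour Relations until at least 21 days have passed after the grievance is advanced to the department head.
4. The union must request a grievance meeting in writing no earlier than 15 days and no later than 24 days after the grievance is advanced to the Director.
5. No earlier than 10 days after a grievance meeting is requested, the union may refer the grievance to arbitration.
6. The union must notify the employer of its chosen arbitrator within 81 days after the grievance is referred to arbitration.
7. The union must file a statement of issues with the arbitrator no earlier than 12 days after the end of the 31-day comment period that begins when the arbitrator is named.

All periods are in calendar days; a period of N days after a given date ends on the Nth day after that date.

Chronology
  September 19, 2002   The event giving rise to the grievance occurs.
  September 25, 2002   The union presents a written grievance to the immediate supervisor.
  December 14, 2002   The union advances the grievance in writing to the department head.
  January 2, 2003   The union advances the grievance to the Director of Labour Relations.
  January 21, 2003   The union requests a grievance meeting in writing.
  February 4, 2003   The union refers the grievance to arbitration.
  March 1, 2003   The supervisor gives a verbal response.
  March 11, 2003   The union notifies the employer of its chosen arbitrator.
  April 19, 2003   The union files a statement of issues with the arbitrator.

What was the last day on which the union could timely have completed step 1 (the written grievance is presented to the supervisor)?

Step 1 runs from September 19, 2002, when the grieved event occurs. 14 days after September 19, 2002 is October 3, 2002.

October 3, 2002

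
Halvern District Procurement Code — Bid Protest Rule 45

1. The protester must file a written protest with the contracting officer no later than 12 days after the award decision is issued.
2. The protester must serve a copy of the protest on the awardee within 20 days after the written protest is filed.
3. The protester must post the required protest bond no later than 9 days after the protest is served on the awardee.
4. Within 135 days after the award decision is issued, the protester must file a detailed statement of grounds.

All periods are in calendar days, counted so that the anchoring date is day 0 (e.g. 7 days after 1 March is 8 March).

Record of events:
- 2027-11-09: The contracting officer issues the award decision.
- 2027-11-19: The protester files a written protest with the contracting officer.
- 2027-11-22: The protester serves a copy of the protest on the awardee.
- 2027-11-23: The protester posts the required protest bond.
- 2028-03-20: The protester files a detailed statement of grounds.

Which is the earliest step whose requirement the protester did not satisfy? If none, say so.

Step 1: 12 days after 2027-11-09 (when the award decision is issued) is 2027-11-21; completed 2027-11-19, before the deadline.
Step 2: 20 days after 2027-11-19 (when the written protest is filed) is 2027-12-09; done 2027-11-22 — timely.
Step 3: 9 days after 2027-11-22 (when the protest is served on the awardee) is 2027-12-01; done 2027-11-23 — timely.
Step 4: 135 days after 2027-11-09 (when the award decision is issued) is 2028-03-23; 2028-03-20 is within that limit.

None — every step was satisfied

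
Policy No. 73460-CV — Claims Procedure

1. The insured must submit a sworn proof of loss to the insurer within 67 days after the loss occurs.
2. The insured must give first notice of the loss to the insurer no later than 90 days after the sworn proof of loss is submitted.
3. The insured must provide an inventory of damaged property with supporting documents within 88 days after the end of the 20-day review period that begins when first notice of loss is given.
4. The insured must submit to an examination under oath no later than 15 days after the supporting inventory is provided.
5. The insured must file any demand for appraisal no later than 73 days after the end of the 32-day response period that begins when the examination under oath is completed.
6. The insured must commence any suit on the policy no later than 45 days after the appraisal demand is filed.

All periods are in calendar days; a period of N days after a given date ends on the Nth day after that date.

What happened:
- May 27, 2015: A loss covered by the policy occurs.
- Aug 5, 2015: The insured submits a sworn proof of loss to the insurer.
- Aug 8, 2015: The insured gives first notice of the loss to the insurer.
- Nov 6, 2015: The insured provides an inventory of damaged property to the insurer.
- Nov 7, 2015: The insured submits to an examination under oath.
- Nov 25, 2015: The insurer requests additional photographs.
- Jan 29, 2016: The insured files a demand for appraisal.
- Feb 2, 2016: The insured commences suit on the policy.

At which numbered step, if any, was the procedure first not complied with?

Step 1

Step 1 — counting 67 days from May 27, 2015 (when the loss occurs) gives a deadline of Aug 2, 2015; not done until Aug 5, 2015, 3 days after the deadline.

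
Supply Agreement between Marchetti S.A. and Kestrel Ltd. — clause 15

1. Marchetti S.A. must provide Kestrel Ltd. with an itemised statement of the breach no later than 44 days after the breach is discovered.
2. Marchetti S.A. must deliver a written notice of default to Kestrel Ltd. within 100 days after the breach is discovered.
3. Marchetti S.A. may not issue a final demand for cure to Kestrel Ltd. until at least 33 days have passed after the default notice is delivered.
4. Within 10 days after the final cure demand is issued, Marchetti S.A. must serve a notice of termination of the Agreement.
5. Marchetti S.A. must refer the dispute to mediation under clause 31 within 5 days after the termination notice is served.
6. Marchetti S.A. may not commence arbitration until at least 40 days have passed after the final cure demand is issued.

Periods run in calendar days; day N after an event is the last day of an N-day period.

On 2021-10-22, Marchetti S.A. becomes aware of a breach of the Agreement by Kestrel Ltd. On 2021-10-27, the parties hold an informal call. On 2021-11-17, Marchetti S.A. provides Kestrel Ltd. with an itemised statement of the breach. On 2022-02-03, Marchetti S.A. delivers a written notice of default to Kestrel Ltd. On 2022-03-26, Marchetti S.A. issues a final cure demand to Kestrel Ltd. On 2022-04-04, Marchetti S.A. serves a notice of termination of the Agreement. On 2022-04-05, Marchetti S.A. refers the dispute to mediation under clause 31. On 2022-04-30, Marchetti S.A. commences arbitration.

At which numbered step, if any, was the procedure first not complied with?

Step 2

Step 1 — counting 44 days from 2021-10-22 (when the breach is discovered) gives a deadline of 2021-12-05; done 2021-11-17 — timely.
Step 2 — counting 100 days from 2021-10-22 (when the breach is discovered) gives a deadline of 2022-01-30; 2022-02-03 misses that deadline by 4 days.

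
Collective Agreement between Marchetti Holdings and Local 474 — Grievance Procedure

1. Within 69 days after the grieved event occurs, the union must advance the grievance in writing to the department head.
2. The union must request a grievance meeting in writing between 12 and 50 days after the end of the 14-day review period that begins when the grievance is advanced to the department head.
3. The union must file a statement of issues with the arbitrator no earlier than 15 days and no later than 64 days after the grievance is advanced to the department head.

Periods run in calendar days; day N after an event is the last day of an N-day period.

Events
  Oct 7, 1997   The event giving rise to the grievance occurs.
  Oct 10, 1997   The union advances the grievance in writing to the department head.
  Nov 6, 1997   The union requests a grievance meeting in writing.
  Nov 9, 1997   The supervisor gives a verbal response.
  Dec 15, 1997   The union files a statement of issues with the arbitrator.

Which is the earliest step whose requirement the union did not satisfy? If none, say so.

Step 3

Step 1 — counting 69 days from Oct 7, 1997 (when the grieved event occurs) gives a deadline of Dec 15, 1997; completed Oct 10, 1997, before the deadline.
Step 2 — 12 and 50 days from Oct 24, 1997 (end of the 14-day review period, which began when the grievance is advanced to the department head on Oct 10, 1997) are Nov 5, 1997 and Dec 13, 1997 respectively; done Nov 6, 1997 — within the window.
Step 3 — 15 and 64 days from Oct 10, 1997 (when the grievance is advanced to the department head) are Oct 25, 1997 and Dec 13, 1997 respectively; done Dec 15, 1997 — 2 days after the window closed.
The procedure was therefore not followed at step 3.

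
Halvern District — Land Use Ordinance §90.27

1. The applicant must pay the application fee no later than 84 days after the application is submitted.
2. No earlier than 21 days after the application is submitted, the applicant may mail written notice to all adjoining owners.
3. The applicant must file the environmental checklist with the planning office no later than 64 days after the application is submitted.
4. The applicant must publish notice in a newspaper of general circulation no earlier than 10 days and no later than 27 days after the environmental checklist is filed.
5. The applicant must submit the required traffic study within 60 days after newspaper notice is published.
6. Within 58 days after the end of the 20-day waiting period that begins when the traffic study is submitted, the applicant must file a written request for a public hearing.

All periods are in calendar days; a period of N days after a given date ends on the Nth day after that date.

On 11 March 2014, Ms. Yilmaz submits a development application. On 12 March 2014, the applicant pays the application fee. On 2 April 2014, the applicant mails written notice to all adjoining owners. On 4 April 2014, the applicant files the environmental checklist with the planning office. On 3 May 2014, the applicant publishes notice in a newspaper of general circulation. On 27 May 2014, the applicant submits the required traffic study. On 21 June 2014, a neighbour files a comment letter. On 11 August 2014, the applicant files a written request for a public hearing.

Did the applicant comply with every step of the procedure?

No

(1) due by 11 March 2014 + 84 days = 3 June 2014; done 12 March 2014 — timely.
(2) permitted from 11 March 2014 + 21 days = 1 April 2014 onward; done 2 April 2014, after the minimum wait.
(3) due by 11 March 2014 + 64 days = 14 May 2014; done 4 April 2014 — timely.
(4) the permitted window runs from 4 April 2014 + 10 = 14 April 2014 to 4 April 2014 + 27 = 1 May 2014; done 3 May 2014 — 2 days after the window closed.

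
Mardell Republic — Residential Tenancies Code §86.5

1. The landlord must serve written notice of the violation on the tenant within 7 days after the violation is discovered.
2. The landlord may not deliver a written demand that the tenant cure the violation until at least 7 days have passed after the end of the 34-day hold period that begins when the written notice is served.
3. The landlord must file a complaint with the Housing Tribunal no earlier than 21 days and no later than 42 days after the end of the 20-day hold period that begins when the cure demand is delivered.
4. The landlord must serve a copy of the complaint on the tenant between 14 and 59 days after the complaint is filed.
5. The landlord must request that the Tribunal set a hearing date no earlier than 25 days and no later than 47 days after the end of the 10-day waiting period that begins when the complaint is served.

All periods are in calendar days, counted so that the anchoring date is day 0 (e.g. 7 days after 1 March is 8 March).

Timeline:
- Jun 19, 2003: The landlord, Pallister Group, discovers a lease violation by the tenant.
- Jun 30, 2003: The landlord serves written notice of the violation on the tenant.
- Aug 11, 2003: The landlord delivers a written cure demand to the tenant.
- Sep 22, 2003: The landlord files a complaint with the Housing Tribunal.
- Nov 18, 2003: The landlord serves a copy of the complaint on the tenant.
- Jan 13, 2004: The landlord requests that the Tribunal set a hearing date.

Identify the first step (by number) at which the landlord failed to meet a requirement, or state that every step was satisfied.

Step 1

(1) due by Jun 19, 2003 + 7 days = Jun 26, 2003; Jun 30, 2003 misses that deadline by 4 days.
The procedure was therefore not followed at step 1.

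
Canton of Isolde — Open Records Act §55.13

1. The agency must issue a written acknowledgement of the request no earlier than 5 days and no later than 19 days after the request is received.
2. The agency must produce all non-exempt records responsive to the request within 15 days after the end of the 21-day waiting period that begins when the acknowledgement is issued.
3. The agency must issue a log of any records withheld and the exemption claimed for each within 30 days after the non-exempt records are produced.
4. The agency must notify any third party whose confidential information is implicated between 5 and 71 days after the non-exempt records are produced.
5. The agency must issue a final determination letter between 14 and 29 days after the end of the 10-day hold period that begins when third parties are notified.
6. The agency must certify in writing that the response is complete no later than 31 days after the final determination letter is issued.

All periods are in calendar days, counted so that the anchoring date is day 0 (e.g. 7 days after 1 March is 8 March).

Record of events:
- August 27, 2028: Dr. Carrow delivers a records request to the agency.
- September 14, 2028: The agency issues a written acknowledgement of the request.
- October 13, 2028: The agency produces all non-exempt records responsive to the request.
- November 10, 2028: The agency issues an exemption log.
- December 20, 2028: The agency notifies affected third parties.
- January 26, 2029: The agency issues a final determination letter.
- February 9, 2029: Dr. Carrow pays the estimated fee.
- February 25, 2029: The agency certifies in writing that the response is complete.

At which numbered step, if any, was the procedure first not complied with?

None — every step was satisfied

(1) the permitted window runs from August 27, 2028 + 5 = September 1, 2028 to August 27, 2028 + 19 = September 15, 2028; September 14, 2028 falls inside that range.
(2) due by October 5, 2028 + 15 days = October 20, 2028; done October 13, 2028 — timely.
(3) due by October 13, 2028 + 30 days = November 12, 2028; completed November 10, 2028, before the deadline.
(4) the permitted window runs from October 13, 2028 + 5 = October 18, 2028 to October 13, 2028 + 71 = December 23, 2028; done December 20, 2028, which is between those dates.
(5) the permitted window runs from December 30, 2028 + 14 = January 13, 2029 to December 30, 2028 + 29 = January 28, 2029; January 26, 2029 falls inside that range.
(6) due by January 26, 2029 + 31 days = February 26, 2029; February 25, 2029 is within that limit.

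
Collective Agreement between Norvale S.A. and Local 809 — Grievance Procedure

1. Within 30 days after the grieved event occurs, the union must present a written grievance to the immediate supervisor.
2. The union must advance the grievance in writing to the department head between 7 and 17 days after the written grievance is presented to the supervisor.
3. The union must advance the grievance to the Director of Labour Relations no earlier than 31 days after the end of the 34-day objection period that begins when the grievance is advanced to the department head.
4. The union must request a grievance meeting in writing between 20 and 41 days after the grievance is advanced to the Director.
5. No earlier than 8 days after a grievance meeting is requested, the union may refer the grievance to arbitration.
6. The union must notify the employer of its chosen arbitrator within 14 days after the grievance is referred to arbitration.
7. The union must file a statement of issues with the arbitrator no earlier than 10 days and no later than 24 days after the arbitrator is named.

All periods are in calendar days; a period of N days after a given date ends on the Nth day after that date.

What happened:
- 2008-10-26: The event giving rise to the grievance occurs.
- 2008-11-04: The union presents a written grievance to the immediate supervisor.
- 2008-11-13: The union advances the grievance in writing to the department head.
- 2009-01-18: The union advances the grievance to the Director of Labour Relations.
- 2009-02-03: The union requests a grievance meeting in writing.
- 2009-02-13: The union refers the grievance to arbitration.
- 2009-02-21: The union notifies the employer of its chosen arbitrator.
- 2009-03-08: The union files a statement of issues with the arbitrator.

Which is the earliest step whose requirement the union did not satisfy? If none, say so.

Step 4

Step 1 — counting 30 days from 2008-10-26 (when the grieved event occurs) gives a deadline of 2008-11-25; 2008-11-04 is within that limit.
Step 2 — 7 and 17 days from 2008-11-04 (when the written grievance is presented to the supervisor) are 2008-11-11 and 2008-11-21 respectively; done 2008-11-13 — within the window.
Step 3 — must wait 31 days from 2008-12-17 (end of the 34-day objection period, which began when the grievance is advanced to the department head on 2008-11-13), so not before 2009-01-17; done 2009-01-18 — permitted.
Step 4 — 20 and 41 days from 2009-01-18 (when the grievance is advanced to the Director) are 2009-02-07 and 2009-02-28 respectively; 2009-02-03 is 4 days too early.
Later steps need not be reached.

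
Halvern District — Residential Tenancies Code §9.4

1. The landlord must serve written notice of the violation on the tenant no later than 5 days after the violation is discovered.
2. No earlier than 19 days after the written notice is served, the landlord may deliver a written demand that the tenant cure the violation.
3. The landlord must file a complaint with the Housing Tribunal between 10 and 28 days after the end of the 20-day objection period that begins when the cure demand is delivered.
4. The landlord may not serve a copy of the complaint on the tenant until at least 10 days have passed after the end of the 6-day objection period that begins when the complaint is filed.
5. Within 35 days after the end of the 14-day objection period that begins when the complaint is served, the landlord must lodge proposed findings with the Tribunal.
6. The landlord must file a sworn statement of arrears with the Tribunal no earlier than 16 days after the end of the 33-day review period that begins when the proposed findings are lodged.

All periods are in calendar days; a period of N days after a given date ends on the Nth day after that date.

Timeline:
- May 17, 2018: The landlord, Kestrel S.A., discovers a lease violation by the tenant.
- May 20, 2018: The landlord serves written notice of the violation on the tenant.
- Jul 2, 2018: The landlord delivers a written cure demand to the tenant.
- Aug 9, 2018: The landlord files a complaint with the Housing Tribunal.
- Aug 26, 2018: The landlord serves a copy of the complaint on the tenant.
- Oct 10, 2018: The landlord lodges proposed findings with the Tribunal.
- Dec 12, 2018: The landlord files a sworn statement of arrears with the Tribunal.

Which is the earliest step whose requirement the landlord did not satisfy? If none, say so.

None — every step was satisfied

Step 1 — counting 5 days from May 17, 2018 (when the violation is discovered) gives a deadline of May 22, 2018; May 20, 2018 is within that limit.
Step 2 — must wait 19 days from May 20, 2018 (when the written notice is served), so not before Jun 8, 2018; Jul 2, 2018 is on or after that date.
Step 3 — 10 and 28 days from Jul 22, 2018 (end of the 20-day objection period, which began when the cure demand is delivered on Jul 2, 2018) are Aug 1, 2018 and Aug 19, 2018 respectively; Aug 9, 2018 falls inside that range.
Step 4 — must wait 10 days from Aug 15, 2018 (end of the 6-day objection period, which began when the complaint is filed on Aug 9, 2018), so not before Aug 25, 2018; done Aug 26, 2018, after the minimum wait.
Step 5 — counting 35 days from Sep 9, 2018 (end of the 14-day objection period, which began when the complaint is served on Aug 26, 2018) gives a deadline of Oct 14, 2018; completed Oct 10, 2018, before the deadline.
Step 6 — must wait 16 days from Nov 12, 2018 (end of the 33-day review period, which began when the proposed findings are lodged on Oct 10, 2018), so not before Nov 28, 2018; Dec 12, 2018 is on or after that date.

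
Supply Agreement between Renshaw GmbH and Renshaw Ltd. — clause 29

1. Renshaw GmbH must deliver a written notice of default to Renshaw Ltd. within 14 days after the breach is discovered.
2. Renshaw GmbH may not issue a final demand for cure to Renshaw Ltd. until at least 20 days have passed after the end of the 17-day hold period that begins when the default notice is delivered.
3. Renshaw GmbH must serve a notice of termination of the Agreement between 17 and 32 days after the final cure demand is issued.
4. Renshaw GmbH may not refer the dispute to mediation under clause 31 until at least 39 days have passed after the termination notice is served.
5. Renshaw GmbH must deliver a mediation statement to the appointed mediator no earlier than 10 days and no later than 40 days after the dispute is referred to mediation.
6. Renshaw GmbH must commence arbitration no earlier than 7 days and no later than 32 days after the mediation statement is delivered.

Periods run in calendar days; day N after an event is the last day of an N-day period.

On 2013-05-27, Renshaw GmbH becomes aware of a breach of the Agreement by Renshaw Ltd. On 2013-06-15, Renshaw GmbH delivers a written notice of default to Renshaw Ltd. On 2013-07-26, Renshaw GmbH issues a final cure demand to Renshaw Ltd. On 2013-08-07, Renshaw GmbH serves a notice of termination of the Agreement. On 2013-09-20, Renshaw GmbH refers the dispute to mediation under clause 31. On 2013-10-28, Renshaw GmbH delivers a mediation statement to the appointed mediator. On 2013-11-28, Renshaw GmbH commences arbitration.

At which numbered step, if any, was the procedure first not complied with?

Step 1

(1) due by 2013-05-27 + 14 days = 2013-06-10; 2013-06-15 misses that deadline by 5 days.
No need to go further; step 1 was not satisfied.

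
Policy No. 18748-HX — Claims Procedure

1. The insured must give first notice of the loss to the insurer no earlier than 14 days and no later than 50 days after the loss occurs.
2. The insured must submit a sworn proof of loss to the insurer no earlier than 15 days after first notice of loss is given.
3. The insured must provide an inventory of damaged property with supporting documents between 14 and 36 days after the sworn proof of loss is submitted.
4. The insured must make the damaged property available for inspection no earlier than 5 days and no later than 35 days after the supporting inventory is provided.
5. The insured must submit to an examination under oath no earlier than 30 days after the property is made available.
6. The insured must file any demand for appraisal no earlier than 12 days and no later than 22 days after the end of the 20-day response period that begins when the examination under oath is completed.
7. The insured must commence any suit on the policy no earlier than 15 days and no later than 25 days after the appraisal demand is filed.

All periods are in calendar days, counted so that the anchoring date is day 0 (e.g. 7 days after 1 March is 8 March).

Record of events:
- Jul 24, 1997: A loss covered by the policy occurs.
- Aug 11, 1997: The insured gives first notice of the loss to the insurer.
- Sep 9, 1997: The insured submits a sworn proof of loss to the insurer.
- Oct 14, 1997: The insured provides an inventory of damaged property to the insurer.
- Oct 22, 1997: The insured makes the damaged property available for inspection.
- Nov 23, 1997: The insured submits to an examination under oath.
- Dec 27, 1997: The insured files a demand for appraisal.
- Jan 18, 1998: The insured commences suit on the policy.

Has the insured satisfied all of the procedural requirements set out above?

Yes

Step 1 — 14 and 50 days from Jul 24, 1997 (when the loss occurs) are Aug 7, 1997 and Sep 12, 1997 respectively; done Aug 11, 1997, which is between those dates.
Step 2 — must wait 15 days from Aug 11, 1997 (when first notice of loss is given), so not before Aug 26, 1997; done Sep 9, 1997, after the minimum wait.
Step 3 — 14 and 36 days from Sep 9, 1997 (when the sworn proof of loss is submitted) are Sep 23, 1997 and Oct 15, 1997 respectively; done Oct 14, 1997, which is between those dates.
Step 4 — 5 and 35 days from Oct 14, 1997 (when the supporting inventory is provided) are Oct 19, 1997 and Nov 18, 1997 respectively; done Oct 22, 1997 — within the window.
Step 5 — must wait 30 days from Oct 22, 1997 (when the property is made available), so not before Nov 21, 1997; Nov 23, 1997 is on or after that date.
Step 6 — 12 and 22 days from Dec 13, 1997 (end of the 20-day response period, which began when the examination under oath is completed on Nov 23, 1997) are Dec 25, 1997 and Jan 4, 1998 respectively; Dec 27, 1997 falls inside that range.
Step 7 — 15 and 25 days from Dec 27, 1997 (when the appraisal demand is filed) are Jan 11, 1998 and Jan 21, 1998 respectively; done Jan 18, 1998, which is between those dates.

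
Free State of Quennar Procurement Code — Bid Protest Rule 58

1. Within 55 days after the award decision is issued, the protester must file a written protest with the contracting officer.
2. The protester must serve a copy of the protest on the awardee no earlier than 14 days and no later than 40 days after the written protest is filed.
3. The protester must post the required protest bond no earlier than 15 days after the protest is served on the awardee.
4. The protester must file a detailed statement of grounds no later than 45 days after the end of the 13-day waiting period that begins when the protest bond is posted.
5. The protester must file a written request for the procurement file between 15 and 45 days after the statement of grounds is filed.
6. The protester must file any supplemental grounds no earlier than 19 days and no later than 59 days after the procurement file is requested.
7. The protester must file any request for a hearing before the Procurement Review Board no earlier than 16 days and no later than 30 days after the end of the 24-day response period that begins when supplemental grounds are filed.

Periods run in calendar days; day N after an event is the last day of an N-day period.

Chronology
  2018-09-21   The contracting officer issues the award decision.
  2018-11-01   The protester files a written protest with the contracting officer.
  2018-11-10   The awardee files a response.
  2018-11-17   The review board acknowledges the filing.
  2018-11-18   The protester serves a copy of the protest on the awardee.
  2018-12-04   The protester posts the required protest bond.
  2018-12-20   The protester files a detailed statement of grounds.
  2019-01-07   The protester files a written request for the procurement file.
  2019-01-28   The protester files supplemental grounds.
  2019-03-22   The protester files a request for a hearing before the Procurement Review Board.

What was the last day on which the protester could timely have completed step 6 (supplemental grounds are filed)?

Step 6 runs from 2019-01-07, when the procurement file is requested. The window is 19–59 days after 2019-01-07; it closes on 2019-03-07.

2019-03-07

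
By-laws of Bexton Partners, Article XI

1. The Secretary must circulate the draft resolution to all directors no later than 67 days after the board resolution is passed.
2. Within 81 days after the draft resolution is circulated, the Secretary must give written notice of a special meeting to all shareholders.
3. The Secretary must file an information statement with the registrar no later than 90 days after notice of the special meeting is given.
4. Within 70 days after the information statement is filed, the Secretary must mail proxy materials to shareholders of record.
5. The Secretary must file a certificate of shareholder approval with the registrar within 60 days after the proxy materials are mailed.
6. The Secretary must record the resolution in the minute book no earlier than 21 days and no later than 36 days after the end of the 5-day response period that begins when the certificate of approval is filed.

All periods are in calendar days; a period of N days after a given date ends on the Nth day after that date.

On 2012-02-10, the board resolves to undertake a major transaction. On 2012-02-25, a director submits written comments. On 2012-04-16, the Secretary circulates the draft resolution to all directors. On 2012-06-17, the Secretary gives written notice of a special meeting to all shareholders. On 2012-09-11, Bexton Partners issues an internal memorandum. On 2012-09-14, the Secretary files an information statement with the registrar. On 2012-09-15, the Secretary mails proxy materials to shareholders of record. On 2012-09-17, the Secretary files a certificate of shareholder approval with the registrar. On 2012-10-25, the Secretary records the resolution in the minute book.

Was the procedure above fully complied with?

Step 1: 67 days after 2012-02-10 (when the board resolution is passed) is 2012-04-17; 2012-04-16 is within that limit.
Step 2: 81 days after 2012-04-16 (when the draft resolution is circulated) is 2012-07-06; done 2012-06-17 — timely.
Step 3: 90 days after 2012-06-17 (when notice of the special meeting is given) is 2012-09-15; 2012-09-14 is within that limit.
Step 4: 70 days after 2012-09-14 (when the information statement is filed) is 2012-11-23; completed 2012-09-15, before the deadline.
Step 5: 60 days after 2012-09-15 (when the proxy materials are mailed) is 2012-11-14; done 2012-09-17 — timely.
Step 6: the window is 21–36 days after 2012-09-22 (end of the 5-day response period, which began when the certificate of approval is filed on 2012-09-17), so 2012-10-13 through 2012-10-28; done 2012-10-25 — within the window.

Yes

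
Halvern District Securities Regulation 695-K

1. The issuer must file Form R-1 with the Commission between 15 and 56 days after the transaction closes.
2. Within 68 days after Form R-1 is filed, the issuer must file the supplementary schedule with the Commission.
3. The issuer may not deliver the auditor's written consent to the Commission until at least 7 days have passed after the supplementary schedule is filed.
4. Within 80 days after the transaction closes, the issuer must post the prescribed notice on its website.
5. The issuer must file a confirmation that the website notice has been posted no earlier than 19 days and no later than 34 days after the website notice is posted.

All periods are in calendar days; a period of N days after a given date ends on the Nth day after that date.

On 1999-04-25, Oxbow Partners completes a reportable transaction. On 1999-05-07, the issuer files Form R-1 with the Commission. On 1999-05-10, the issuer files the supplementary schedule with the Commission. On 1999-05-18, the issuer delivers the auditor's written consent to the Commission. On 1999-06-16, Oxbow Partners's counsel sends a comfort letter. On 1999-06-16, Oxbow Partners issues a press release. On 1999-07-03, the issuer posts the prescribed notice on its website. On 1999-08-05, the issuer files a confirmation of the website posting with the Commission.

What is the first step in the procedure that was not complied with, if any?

Step 1: the window is 15–56 days after 1999-04-25 (when the transaction closes), so 1999-05-10 through 1999-06-20; done 1999-05-07 — 3 days before the window opened.

Step 1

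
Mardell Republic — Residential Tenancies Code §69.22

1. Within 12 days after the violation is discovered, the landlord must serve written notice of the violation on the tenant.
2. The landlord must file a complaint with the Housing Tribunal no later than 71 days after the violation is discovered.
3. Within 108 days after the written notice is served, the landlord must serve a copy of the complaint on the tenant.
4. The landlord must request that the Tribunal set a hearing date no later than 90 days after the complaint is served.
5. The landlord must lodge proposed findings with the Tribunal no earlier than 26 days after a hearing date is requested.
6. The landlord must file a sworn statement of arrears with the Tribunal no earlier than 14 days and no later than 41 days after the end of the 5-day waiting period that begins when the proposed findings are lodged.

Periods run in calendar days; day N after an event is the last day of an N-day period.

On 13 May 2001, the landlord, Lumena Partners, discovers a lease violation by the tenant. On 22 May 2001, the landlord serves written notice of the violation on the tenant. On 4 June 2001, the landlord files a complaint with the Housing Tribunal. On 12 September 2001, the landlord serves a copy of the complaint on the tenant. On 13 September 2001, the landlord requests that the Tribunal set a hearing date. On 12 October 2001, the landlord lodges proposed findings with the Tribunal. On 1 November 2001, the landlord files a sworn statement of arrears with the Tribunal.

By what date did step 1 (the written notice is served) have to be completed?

25 May 2001

Step 1 runs from 13 May 2001, when the violation is discovered. 12 days after 13 May 2001 is 25 May 2001.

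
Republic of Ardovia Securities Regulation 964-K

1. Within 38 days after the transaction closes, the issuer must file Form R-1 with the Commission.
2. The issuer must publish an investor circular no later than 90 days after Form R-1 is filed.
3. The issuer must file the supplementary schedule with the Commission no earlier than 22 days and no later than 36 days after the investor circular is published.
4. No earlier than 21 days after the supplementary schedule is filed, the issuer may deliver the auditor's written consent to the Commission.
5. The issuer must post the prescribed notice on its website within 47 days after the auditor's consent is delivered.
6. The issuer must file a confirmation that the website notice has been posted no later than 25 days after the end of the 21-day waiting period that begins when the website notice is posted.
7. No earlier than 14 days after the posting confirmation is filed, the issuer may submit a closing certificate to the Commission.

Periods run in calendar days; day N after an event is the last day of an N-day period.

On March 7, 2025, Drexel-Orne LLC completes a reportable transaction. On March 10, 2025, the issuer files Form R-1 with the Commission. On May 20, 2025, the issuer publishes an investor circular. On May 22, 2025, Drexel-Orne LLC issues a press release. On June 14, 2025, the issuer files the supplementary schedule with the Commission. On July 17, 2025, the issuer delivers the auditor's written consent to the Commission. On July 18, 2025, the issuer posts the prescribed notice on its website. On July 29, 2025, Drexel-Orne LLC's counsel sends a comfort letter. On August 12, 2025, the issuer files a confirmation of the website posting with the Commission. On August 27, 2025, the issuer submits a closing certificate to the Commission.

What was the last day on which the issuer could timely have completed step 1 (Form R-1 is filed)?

Step 1 runs from March 7, 2025, when the transaction closes. 38 days after March 7, 2025 is April 14, 2025.

April 14, 2025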